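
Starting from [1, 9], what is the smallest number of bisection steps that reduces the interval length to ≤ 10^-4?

Width after n steps is 8/2^n. Need 2^n ≥ 8/10^-4 = 80000.
2^16 = 65536 < 80000 ≤ 2^17 = 131072, so n = 17.

17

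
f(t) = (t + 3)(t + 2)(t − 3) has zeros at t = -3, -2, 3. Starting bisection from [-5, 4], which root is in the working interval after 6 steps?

3

t = -0.5 gives f = -13.125, negative; keep [-0.5, 4]
t = 1.75 gives f = -22.265625, negative; keep [1.75, 4]
t = 2.875 gives f = -3.580078, negative; keep [2.875, 4]
t = 3.4375 gives f = 15.3142, positive; keep [2.875, 3.4375]
t = 3.15625 gives f = 4.9599, positive; keep [2.875, 3.15625]
t = 3.015625 gives f = 0.4714, positive; keep [2.875, 3.015625]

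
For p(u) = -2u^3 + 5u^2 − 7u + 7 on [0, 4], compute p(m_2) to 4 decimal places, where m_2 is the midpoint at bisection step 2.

3.0000

p(2) = -3 < 0, so the root lies in [0, 2]
p(1) = 3 > 0, so the root lies in [1, 2]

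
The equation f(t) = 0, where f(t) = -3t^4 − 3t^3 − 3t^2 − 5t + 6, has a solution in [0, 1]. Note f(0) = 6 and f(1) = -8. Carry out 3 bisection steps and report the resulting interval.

[0.625, 0.75]

m = 0.5, f(m) = 2.1875 (+); new bracket [0.5, 1]
m = 0.75, f(m) = -1.652344 (−); new bracket [0.5, 0.75]
m = 0.625, f(m) = 0.512939 (+); new bracket [0.625, 0.75]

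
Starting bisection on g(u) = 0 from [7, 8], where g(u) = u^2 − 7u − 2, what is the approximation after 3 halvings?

g(7.5) = 1.75 > 0, so the root lies in [7, 7.5]
g(7.25) = -0.1875 < 0, so the root lies in [7.25, 7.5]
g(7.375) = 0.765625 > 0, so the root lies in [7.25, 7.375]

7.375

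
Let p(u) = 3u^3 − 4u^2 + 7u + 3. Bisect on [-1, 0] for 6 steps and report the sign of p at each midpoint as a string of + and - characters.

-+-+-+

u = -0.5 gives p = -1.875, negative; keep [-0.5, 0]
u = -0.25 gives p = 0.953125, positive; keep [-0.5, -0.25]
u = -0.375 gives p = -0.345703, negative; keep [-0.375, -0.25]
u = -0.3125 gives p = 0.3303, positive; keep [-0.375, -0.3125]
u = -0.34375 gives p = -0.0008, negative; keep [-0.34375, -0.3125]
u = -0.328125 gives p = 0.1665, positive; keep [-0.34375, -0.328125]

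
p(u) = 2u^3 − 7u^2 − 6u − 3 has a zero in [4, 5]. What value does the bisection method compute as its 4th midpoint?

u = 4.5 gives p = 10.5, positive; keep [4, 4.5]
u = 4.25 gives p = -1.40625, negative; keep [4.25, 4.5]
u = 4.375 gives p = 4.246094, positive; keep [4.25, 4.375]
u = 4.3125 gives p = 1.3462, positive; keep [4.25, 4.3125]

4.3125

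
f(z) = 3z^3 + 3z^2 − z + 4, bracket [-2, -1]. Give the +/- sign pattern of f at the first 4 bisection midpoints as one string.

z = -1.5 gives f = 2.125, positive; keep [-2, -1.5]
z = -1.75 gives f = -1.140625, negative; keep [-1.75, -1.5]
z = -1.625 gives f = 0.673828, positive; keep [-1.75, -1.625]
z = -1.6875 gives f = -0.1858, negative; keep [-1.6875, -1.625]

+-+-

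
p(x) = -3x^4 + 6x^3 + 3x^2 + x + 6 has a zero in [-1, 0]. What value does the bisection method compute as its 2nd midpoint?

-0.75

m = -0.5, p(m) = 5.3125 (+); new bracket [-1, -0.5]
m = -0.75, p(m) = 3.457031 (+); new bracket [-1, -0.75]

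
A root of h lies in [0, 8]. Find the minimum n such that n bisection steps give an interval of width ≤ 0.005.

Width after n steps is 8/2^n. Need 2^n ≥ 8/0.005 = 1600.
2^10 = 1024 < 1600 ≤ 2^11 = 2048, so n = 11.

11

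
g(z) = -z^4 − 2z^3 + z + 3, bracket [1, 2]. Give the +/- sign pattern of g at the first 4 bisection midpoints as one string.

m = 1.5, g(m) = -7.3125 (−); new bracket [1, 1.5]
m = 1.25, g(m) = -2.097656 (−); new bracket [1, 1.25]
m = 1.125, g(m) = -0.324463 (−); new bracket [1, 1.125]
m = 1.0625, g(m) = 0.3891 (+); new bracket [1.0625, 1.125]

---+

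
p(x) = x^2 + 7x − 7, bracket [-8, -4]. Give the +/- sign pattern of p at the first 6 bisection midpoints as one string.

-----+

m = -6, p(m) = -13 (−); new bracket [-8, -6]
m = -7, p(m) = -7 (−); new bracket [-8, -7]
m = -7.5, p(m) = -3.25 (−); new bracket [-8, -7.5]
m = -7.75, p(m) = -1.1875 (−); new bracket [-8, -7.75]
m = -7.875, p(m) = -0.1094 (−); new bracket [-8, -7.875]
m = -7.9375, p(m) = 0.4414 (+); new bracket [-7.9375, -7.875]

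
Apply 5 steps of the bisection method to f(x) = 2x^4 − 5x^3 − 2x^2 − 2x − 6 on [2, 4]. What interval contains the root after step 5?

m = 3, f(m) = -3 (−); new bracket [3, 4]
m = 3.5, f(m) = 48.25 (+); new bracket [3, 3.5]
m = 3.25, f(m) = 17.867188 (+); new bracket [3, 3.25]
m = 3.125, f(m) = 6.3657 (+); new bracket [3, 3.125]
m = 3.0625, f(m) = 1.4305 (+); new bracket [3, 3.0625]

[3, 3.0625]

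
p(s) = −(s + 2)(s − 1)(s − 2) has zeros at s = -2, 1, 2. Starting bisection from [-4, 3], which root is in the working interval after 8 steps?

-2

s = -0.5 gives p = -5.625, negative; keep [-4, -0.5]
s = -2.25 gives p = 3.453125, positive; keep [-2.25, -0.5]
s = -1.375 gives p = -5.009766, negative; keep [-2.25, -1.375]
s = -1.8125 gives p = -2.0105, negative; keep [-2.25, -1.8125]
s = -2.03125 gives p = 0.3819, positive; keep [-2.03125, -1.8125]
s = -1.921875 gives p = -0.8953, negative; keep [-2.03125, -1.921875]
s = -1.9765625 gives p = -0.2774, negative; keep [-2.03125, -1.9765625]
s = -2.00390625 gives p = 0.047, positive; keep [-2.00390625, -1.9765625]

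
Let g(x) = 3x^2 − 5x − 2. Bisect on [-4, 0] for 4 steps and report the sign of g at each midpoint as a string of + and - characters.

+++-

m = -2, g(m) = 20 (+); new bracket [-2, 0]
m = -1, g(m) = 6 (+); new bracket [-1, 0]
m = -0.5, g(m) = 1.25 (+); new bracket [-0.5, 0]
m = -0.25, g(m) = -0.5625 (−); new bracket [-0.5, -0.25]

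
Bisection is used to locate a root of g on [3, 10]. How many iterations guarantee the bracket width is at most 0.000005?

21

Width after n steps is 7/2^n. Need 2^n ≥ 7/0.000005 = 1400000.
2^20 = 1048576 < 1400000 ≤ 2^21 = 2097152, so n = 21.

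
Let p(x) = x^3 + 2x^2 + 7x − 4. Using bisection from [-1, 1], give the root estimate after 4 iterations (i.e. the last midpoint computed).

0.375

x = 0 gives p = -4, negative; keep [0, 1]
x = 0.5 gives p = 0.125, positive; keep [0, 0.5]
x = 0.25 gives p = -2.109375, negative; keep [0.25, 0.5]
x = 0.375 gives p = -1.041, negative; keep [0.375, 0.5]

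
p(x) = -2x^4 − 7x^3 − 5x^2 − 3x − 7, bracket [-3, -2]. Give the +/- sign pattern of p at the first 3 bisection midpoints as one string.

+--

m = -2.5, p(m) = 0.5 (+); new bracket [-3, -2.5]
m = -2.75, p(m) = -5.367188 (−); new bracket [-2.75, -2.5]
m = -2.625, p(m) = -1.924316 (−); new bracket [-2.625, -2.5]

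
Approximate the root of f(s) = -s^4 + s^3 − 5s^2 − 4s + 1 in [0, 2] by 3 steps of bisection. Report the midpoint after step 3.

0.25

m = 1, f(m) = -8 (−); new bracket [0, 1]
m = 0.5, f(m) = -2.1875 (−); new bracket [0, 0.5]
m = 0.25, f(m) = -0.300781 (−); new bracket [0, 0.25]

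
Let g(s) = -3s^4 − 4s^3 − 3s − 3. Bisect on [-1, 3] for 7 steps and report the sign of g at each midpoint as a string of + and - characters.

midpoint 1: g = -13 < 0 → [-1, 1]
midpoint 0: g = -3 < 0 → [-1, 0]
midpoint -0.5: g = -1.1875 < 0 → [-1, -0.5]
midpoint -0.75: g = -0.0117 < 0 → [-1, -0.75]
midpoint -0.875: g = 0.5461 > 0 → [-0.875, -0.75]
midpoint -0.8125: g = 0.2756 > 0 → [-0.8125, -0.75]
midpoint -0.78125: g = 0.1335 > 0 → [-0.78125, -0.75]

----+++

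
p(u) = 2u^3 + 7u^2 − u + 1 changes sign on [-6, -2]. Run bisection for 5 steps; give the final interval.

midpoint -4: p = -11 < 0 → [-4, -2]
midpoint -3: p = 13 > 0 → [-4, -3]
midpoint -3.5: p = 4.5 > 0 → [-4, -3.5]
midpoint -3.75: p = -2.2812 < 0 → [-3.75, -3.5]
midpoint -3.625: p = 1.3398 > 0 → [-3.75, -3.625]

[-3.75, -3.625]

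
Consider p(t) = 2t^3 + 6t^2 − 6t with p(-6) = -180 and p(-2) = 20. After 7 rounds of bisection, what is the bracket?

[-3.8125, -3.78125]

t = -4 gives p = -8, negative; keep [-4, -2]
t = -3 gives p = 18, positive; keep [-4, -3]
t = -3.5 gives p = 8.75, positive; keep [-4, -3.5]
t = -3.75 gives p = 1.4062, positive; keep [-4, -3.75]
t = -3.875 gives p = -3.0273, negative; keep [-3.875, -3.75]
t = -3.8125 gives p = -0.7446, negative; keep [-3.8125, -3.75]
t = -3.78125 gives p = 0.3471, positive; keep [-3.8125, -3.78125]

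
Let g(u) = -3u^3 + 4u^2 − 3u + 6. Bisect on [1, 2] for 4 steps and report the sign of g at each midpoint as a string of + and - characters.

m = 1.5, g(m) = 0.375 (+); new bracket [1.5, 2]
m = 1.75, g(m) = -3.078125 (−); new bracket [1.5, 1.75]
m = 1.625, g(m) = -1.185547 (−); new bracket [1.5, 1.625]
m = 1.5625, g(m) = -0.366 (−); new bracket [1.5, 1.5625]

+---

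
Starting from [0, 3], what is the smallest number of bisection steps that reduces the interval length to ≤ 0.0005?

Width after n steps is 3/2^n. Need 2^n ≥ 3/0.0005 = 6000.
2^12 = 4096 < 6000 ≤ 2^13 = 8192, so n = 13.

13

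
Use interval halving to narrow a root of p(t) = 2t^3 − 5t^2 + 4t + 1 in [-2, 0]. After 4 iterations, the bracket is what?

[-0.25, -0.125]

midpoint -1: p = -10 < 0 → [-1, 0]
midpoint -0.5: p = -2.5 < 0 → [-0.5, 0]
midpoint -0.25: p = -0.34375 < 0 → [-0.25, 0]
midpoint -0.125: p = 0.418 > 0 → [-0.25, -0.125]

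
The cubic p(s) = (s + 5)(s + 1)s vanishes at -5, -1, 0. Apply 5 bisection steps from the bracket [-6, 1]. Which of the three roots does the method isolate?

-5

p(-2.5) = 9.375 > 0, so the root lies in [-6, -2.5]
p(-4.25) = 10.359375 > 0, so the root lies in [-6, -4.25]
p(-5.125) = -2.642578 < 0, so the root lies in [-5.125, -4.25]
p(-4.6875) = 5.4016 > 0, so the root lies in [-5.125, -4.6875]
p(-4.90625) = 1.7967 > 0, so the root lies in [-5.125, -4.90625]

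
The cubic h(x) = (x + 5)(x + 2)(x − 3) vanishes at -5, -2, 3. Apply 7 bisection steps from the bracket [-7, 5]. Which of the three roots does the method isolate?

m = -1, h(m) = -16 (−); new bracket [-1, 5]
m = 2, h(m) = -28 (−); new bracket [2, 5]
m = 3.5, h(m) = 23.375 (+); new bracket [2, 3.5]
m = 2.75, h(m) = -9.2031 (−); new bracket [2.75, 3.5]
m = 3.125, h(m) = 5.2051 (+); new bracket [2.75, 3.125]
m = 2.9375, h(m) = -2.4495 (−); new bracket [2.9375, 3.125]
m = 3.03125, h(m) = 1.2627 (+); new bracket [2.9375, 3.03125]

3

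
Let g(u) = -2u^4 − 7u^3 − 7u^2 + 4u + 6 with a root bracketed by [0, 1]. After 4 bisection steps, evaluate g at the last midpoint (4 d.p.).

g(0.5) = 5.25 > 0, so the root lies in [0.5, 1]
g(0.75) = 1.476562 > 0, so the root lies in [0.75, 1]
g(0.875) = -1.721191 < 0, so the root lies in [0.75, 0.875]
g(0.8125) = 0.0027 > 0, so the root lies in [0.8125, 0.875]

0.0027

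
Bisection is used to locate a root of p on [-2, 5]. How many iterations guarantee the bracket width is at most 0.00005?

18

Width after n steps is 7/2^n. Need 2^n ≥ 7/0.00005 = 140000.
2^17 = 131072 < 140000 ≤ 2^18 = 262144, so n = 18.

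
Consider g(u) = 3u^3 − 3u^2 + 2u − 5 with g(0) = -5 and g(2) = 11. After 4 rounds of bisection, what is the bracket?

u = 1 gives g = -3, negative; keep [1, 2]
u = 1.5 gives g = 1.375, positive; keep [1, 1.5]
u = 1.25 gives g = -1.328125, negative; keep [1.25, 1.5]
u = 1.375 gives g = -0.123, negative; keep [1.375, 1.5]

[1.375, 1.5]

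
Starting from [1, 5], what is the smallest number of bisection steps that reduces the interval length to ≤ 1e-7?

26

Width after n steps is 4/2^n. Need 2^n ≥ 4/1e-7 = 40000000.
2^25 = 33554432 < 40000000 ≤ 2^26 = 67108864, so n = 26.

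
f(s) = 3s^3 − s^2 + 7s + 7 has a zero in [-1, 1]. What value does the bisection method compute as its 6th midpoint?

-0.71875

m = 0, f(m) = 7 (+); new bracket [-1, 0]
m = -0.5, f(m) = 2.875 (+); new bracket [-1, -0.5]
m = -0.75, f(m) = -0.078125 (−); new bracket [-0.75, -0.5]
m = -0.625, f(m) = 1.502 (+); new bracket [-0.75, -0.625]
m = -0.6875, f(m) = 0.74 (+); new bracket [-0.75, -0.6875]
m = -0.71875, f(m) = 0.3382 (+); new bracket [-0.75, -0.71875]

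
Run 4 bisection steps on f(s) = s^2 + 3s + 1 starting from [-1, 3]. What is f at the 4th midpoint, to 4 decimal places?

midpoint 1: f = 5 > 0 → [-1, 1]
midpoint 0: f = 1 > 0 → [-1, 0]
midpoint -0.5: f = -0.25 < 0 → [-0.5, 0]
midpoint -0.25: f = 0.3125 > 0 → [-0.5, -0.25]

0.3125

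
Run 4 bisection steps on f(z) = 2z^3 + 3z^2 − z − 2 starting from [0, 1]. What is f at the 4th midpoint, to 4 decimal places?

0.2407

midpoint 0.5: f = -1.5 < 0 → [0.5, 1]
midpoint 0.75: f = -0.21875 < 0 → [0.75, 1]
midpoint 0.875: f = 0.761719 > 0 → [0.75, 0.875]
midpoint 0.8125: f = 0.2407 > 0 → [0.75, 0.8125]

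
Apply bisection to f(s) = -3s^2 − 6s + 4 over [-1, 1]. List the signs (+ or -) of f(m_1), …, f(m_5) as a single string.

f(0) = 4 > 0, so the root lies in [0, 1]
f(0.5) = 0.25 > 0, so the root lies in [0.5, 1]
f(0.75) = -2.1875 < 0, so the root lies in [0.5, 0.75]
f(0.625) = -0.9219 < 0, so the root lies in [0.5, 0.625]
f(0.5625) = -0.3242 < 0, so the root lies in [0.5, 0.5625]

++---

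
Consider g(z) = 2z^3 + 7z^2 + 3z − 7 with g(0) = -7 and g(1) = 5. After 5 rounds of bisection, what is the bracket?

midpoint 0.5: g = -3.5 < 0 → [0.5, 1]
midpoint 0.75: g = 0.03125 > 0 → [0.5, 0.75]
midpoint 0.625: g = -1.902344 < 0 → [0.625, 0.75]
midpoint 0.6875: g = -0.979 < 0 → [0.6875, 0.75]
midpoint 0.71875: g = -0.4849 < 0 → [0.71875, 0.75]

[0.71875, 0.75]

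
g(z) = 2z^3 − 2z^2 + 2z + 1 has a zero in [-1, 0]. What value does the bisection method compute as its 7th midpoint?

z = -0.5 gives g = -0.75, negative; keep [-0.5, 0]
z = -0.25 gives g = 0.34375, positive; keep [-0.5, -0.25]
z = -0.375 gives g = -0.136719, negative; keep [-0.375, -0.25]
z = -0.3125 gives g = 0.1187, positive; keep [-0.375, -0.3125]
z = -0.34375 gives g = -0.0051, negative; keep [-0.34375, -0.3125]
z = -0.328125 gives g = 0.0578, positive; keep [-0.34375, -0.328125]
z = -0.3359375 gives g = 0.0266, positive; keep [-0.34375, -0.3359375]

-0.3359375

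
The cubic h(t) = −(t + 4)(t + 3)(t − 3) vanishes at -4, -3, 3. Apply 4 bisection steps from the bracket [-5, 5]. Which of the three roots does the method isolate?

t = 0 gives h = 36, positive; keep [0, 5]
t = 2.5 gives h = 17.875, positive; keep [2.5, 5]
t = 3.75 gives h = -39.234375, negative; keep [2.5, 3.75]
t = 3.125 gives h = -5.4551, negative; keep [2.5, 3.125]

3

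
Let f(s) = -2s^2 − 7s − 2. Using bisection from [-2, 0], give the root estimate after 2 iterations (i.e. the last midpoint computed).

-0.5

s = -1 gives f = 3, positive; keep [-1, 0]
s = -0.5 gives f = 1, positive; keep [-0.5, 0]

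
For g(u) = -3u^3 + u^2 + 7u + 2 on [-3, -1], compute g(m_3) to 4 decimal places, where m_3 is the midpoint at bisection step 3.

m = -2, g(m) = 16 (+); new bracket [-2, -1]
m = -1.5, g(m) = 3.875 (+); new bracket [-1.5, -1]
m = -1.25, g(m) = 0.671875 (+); new bracket [-1.25, -1]

0.6719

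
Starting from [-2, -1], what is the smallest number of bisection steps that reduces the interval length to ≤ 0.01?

7

Width after n steps is 1/2^n. Need 2^n ≥ 1/0.01 = 100.
2^6 = 64 < 100 ≤ 2^7 = 128, so n = 7.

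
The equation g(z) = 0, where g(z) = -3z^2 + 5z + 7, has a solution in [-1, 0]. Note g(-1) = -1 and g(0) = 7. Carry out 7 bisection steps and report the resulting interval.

z = -0.5 gives g = 3.75, positive; keep [-1, -0.5]
z = -0.75 gives g = 1.5625, positive; keep [-1, -0.75]
z = -0.875 gives g = 0.328125, positive; keep [-1, -0.875]
z = -0.9375 gives g = -0.3242, negative; keep [-0.9375, -0.875]
z = -0.90625 gives g = 0.0049, positive; keep [-0.9375, -0.90625]
z = -0.921875 gives g = -0.1589, negative; keep [-0.921875, -0.90625]
z = -0.9140625 gives g = -0.0768, negative; keep [-0.9140625, -0.90625]

[-0.9140625, -0.90625]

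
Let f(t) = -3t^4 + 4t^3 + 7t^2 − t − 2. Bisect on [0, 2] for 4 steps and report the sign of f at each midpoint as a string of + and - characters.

+-++

m = 1, f(m) = 5 (+); new bracket [0, 1]
m = 0.5, f(m) = -0.4375 (−); new bracket [0.5, 1]
m = 0.75, f(m) = 1.925781 (+); new bracket [0.5, 0.75]
m = 0.625, f(m) = 0.6282 (+); new bracket [0.5, 0.625]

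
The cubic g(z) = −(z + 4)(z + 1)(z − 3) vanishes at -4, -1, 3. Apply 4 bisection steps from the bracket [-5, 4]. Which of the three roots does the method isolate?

3

g(-0.5) = 6.125 > 0, so the root lies in [-0.5, 4]
g(1.75) = 19.765625 > 0, so the root lies in [1.75, 4]
g(2.875) = 3.330078 > 0, so the root lies in [2.875, 4]
g(3.4375) = -14.4392 < 0, so the root lies in [2.875, 3.4375]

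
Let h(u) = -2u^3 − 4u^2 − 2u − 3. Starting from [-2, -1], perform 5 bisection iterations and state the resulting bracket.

[-1.90625, -1.875]

h(-1.5) = -2.25 < 0, so the root lies in [-2, -1.5]
h(-1.75) = -1.03125 < 0, so the root lies in [-2, -1.75]
h(-1.875) = -0.128906 < 0, so the root lies in [-2, -1.875]
h(-1.9375) = 0.4058 > 0, so the root lies in [-1.9375, -1.875]
h(-1.90625) = 0.1312 > 0, so the root lies in [-1.90625, -1.875]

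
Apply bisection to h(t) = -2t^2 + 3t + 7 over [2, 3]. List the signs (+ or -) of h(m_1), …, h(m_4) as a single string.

++--

midpoint 2.5: h = 2 > 0 → [2.5, 3]
midpoint 2.75: h = 0.125 > 0 → [2.75, 3]
midpoint 2.875: h = -0.90625 < 0 → [2.75, 2.875]
midpoint 2.8125: h = -0.3828 < 0 → [2.75, 2.8125]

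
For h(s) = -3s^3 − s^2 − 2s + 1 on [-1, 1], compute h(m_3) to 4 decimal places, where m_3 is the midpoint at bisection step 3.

s = 0 gives h = 1, positive; keep [0, 1]
s = 0.5 gives h = -0.625, negative; keep [0, 0.5]
s = 0.25 gives h = 0.390625, positive; keep [0.25, 0.5]

0.3906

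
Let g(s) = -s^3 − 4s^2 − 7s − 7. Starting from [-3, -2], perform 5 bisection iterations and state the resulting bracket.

g(-2.5) = 1.125 > 0, so the root lies in [-2.5, -2]
g(-2.25) = -0.109375 < 0, so the root lies in [-2.5, -2.25]
g(-2.375) = 0.458984 > 0, so the root lies in [-2.375, -2.25]
g(-2.3125) = 0.1633 > 0, so the root lies in [-2.3125, -2.25]
g(-2.28125) = 0.0242 > 0, so the root lies in [-2.28125, -2.25]

[-2.28125, -2.25]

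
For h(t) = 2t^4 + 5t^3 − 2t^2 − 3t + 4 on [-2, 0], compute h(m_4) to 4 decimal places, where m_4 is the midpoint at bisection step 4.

0.9282

midpoint -1: h = 2 > 0 → [-2, -1]
midpoint -1.5: h = -2.75 < 0 → [-1.5, -1]
midpoint -1.25: h = -0.257812 < 0 → [-1.25, -1]
midpoint -1.125: h = 0.9282 > 0 → [-1.25, -1.125]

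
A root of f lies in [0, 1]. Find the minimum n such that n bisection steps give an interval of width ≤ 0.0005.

Width after n steps is 1/2^n. Need 2^n ≥ 1/0.0005 = 2000.
2^10 = 1024 < 2000 ≤ 2^11 = 2048, so n = 11.

11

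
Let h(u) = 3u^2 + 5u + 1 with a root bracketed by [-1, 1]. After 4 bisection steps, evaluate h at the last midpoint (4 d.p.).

0.4219

u = 0 gives h = 1, positive; keep [-1, 0]
u = -0.5 gives h = -0.75, negative; keep [-0.5, 0]
u = -0.25 gives h = -0.0625, negative; keep [-0.25, 0]
u = -0.125 gives h = 0.4219, positive; keep [-0.25, -0.125]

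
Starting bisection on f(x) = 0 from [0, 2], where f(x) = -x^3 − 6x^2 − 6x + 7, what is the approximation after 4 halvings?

m = 1, f(m) = -6 (−); new bracket [0, 1]
m = 0.5, f(m) = 2.375 (+); new bracket [0.5, 1]
m = 0.75, f(m) = -1.296875 (−); new bracket [0.5, 0.75]
m = 0.625, f(m) = 0.6621 (+); new bracket [0.625, 0.75]

0.625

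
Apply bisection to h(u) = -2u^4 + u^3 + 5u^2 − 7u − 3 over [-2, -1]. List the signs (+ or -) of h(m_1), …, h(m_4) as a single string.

m = -1.5, h(m) = 5.25 (+); new bracket [-2, -1.5]
m = -1.75, h(m) = 0.445312 (+); new bracket [-2, -1.75]
m = -1.875, h(m) = -3.60791 (−); new bracket [-1.875, -1.75]
m = -1.8125, h(m) = -1.4256 (−); new bracket [-1.8125, -1.75]

++--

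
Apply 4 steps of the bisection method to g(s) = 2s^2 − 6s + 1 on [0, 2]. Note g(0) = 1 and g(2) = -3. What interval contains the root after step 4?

midpoint 1: g = -3 < 0 → [0, 1]
midpoint 0.5: g = -1.5 < 0 → [0, 0.5]
midpoint 0.25: g = -0.375 < 0 → [0, 0.25]
midpoint 0.125: g = 0.2812 > 0 → [0.125, 0.25]

[0.125, 0.25]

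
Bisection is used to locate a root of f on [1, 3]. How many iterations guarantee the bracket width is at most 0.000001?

21

Width after n steps is 2/2^n. Need 2^n ≥ 2/0.000001 = 2000000.
2^20 = 1048576 < 2000000 ≤ 2^21 = 2097152, so n = 21.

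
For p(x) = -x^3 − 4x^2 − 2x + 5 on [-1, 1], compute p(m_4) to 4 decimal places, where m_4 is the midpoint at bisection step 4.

-0.4824

m = 0, p(m) = 5 (+); new bracket [0, 1]
m = 0.5, p(m) = 2.875 (+); new bracket [0.5, 1]
m = 0.75, p(m) = 0.828125 (+); new bracket [0.75, 1]
m = 0.875, p(m) = -0.4824 (−); new bracket [0.75, 0.875]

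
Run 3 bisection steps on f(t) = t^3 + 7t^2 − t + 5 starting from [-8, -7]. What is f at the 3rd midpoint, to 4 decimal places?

midpoint -7.5: f = -15.625 < 0 → [-7.5, -7]
midpoint -7.25: f = -0.890625 < 0 → [-7.25, -7]
midpoint -7.125: f = 5.779297 > 0 → [-7.25, -7.125]

5.7793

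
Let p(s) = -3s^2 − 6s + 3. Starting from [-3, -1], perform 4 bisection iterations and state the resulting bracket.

[-2.5, -2.375]

m = -2, p(m) = 3 (+); new bracket [-3, -2]
m = -2.5, p(m) = -0.75 (−); new bracket [-2.5, -2]
m = -2.25, p(m) = 1.3125 (+); new bracket [-2.5, -2.25]
m = -2.375, p(m) = 0.3281 (+); new bracket [-2.5, -2.375]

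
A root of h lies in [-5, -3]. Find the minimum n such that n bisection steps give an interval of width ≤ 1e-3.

11

Width after n steps is 2/2^n. Need 2^n ≥ 2/1e-3 = 2000.
2^10 = 1024 < 2000 ≤ 2^11 = 2048, so n = 11.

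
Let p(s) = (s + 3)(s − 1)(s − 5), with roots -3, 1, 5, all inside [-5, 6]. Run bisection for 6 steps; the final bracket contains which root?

-3

m = 0.5, p(m) = 7.875 (+); new bracket [-5, 0.5]
m = -2.25, p(m) = 17.671875 (+); new bracket [-5, -2.25]
m = -3.625, p(m) = -24.931641 (−); new bracket [-3.625, -2.25]
m = -2.9375, p(m) = 1.9534 (+); new bracket [-3.625, -2.9375]
m = -3.28125, p(m) = -9.9715 (−); new bracket [-3.28125, -2.9375]
m = -3.109375, p(m) = -3.6449 (−); new bracket [-3.109375, -2.9375]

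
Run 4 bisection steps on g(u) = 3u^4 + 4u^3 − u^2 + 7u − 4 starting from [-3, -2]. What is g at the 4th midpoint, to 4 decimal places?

g(-2.5) = 26.9375 > 0, so the root lies in [-2.5, -2]
g(-2.25) = 6.511719 > 0, so the root lies in [-2.25, -2]
g(-2.125) = -0.60083 < 0, so the root lies in [-2.25, -2.125]
g(-2.1875) = 2.7254 > 0, so the root lies in [-2.1875, -2.125]

2.7254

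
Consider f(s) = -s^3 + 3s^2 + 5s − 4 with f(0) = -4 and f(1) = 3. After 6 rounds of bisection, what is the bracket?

m = 0.5, f(m) = -0.875 (−); new bracket [0.5, 1]
m = 0.75, f(m) = 1.015625 (+); new bracket [0.5, 0.75]
m = 0.625, f(m) = 0.052734 (+); new bracket [0.5, 0.625]
m = 0.5625, f(m) = -0.4163 (−); new bracket [0.5625, 0.625]
m = 0.59375, f(m) = -0.183 (−); new bracket [0.59375, 0.625]
m = 0.609375, f(m) = -0.0654 (−); new bracket [0.609375, 0.625]

[0.609375, 0.625]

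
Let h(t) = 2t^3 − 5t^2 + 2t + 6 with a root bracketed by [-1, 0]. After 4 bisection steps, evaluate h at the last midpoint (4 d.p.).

0.0015

t = -0.5 gives h = 3.5, positive; keep [-1, -0.5]
t = -0.75 gives h = 0.84375, positive; keep [-1, -0.75]
t = -0.875 gives h = -0.917969, negative; keep [-0.875, -0.75]
t = -0.8125 gives h = 0.0015, positive; keep [-0.875, -0.8125]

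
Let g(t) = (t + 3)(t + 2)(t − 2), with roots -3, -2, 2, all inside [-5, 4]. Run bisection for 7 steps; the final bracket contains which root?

g(-0.5) = -9.375 < 0, so the root lies in [-0.5, 4]
g(1.75) = -4.453125 < 0, so the root lies in [1.75, 4]
g(2.875) = 25.060547 > 0, so the root lies in [1.75, 2.875]
g(2.3125) = 7.1594 > 0, so the root lies in [1.75, 2.3125]
g(2.03125) = 0.6338 > 0, so the root lies in [1.75, 2.03125]
g(1.890625) = -2.0811 < 0, so the root lies in [1.890625, 2.03125]
g(1.9609375) = -0.7676 < 0, so the root lies in [1.9609375, 2.03125]

2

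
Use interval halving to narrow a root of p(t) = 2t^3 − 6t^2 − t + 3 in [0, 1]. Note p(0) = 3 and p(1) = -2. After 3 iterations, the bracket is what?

t = 0.5 gives p = 1.25, positive; keep [0.5, 1]
t = 0.75 gives p = -0.28125, negative; keep [0.5, 0.75]
t = 0.625 gives p = 0.519531, positive; keep [0.625, 0.75]

[0.625, 0.75]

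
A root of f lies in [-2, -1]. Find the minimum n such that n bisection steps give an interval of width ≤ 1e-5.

Width after n steps is 1/2^n. Need 2^n ≥ 1/1e-5 = 100000.
2^16 = 65536 < 100000 ≤ 2^17 = 131072, so n = 17.

17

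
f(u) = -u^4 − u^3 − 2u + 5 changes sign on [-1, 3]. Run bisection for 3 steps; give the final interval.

f(1) = 1 > 0, so the root lies in [1, 3]
f(2) = -23 < 0, so the root lies in [1, 2]
f(1.5) = -6.4375 < 0, so the root lies in [1, 1.5]

[1, 1.5]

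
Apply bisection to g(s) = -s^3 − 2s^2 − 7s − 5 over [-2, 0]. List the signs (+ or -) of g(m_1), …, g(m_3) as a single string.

+--

g(-1) = 1 > 0, so the root lies in [-1, 0]
g(-0.5) = -1.875 < 0, so the root lies in [-1, -0.5]
g(-0.75) = -0.453125 < 0, so the root lies in [-1, -0.75]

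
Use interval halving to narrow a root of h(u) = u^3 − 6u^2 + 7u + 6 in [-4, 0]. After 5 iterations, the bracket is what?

midpoint -2: h = -40 < 0 → [-2, 0]
midpoint -1: h = -8 < 0 → [-1, 0]
midpoint -0.5: h = 0.875 > 0 → [-1, -0.5]
midpoint -0.75: h = -3.0469 < 0 → [-0.75, -0.5]
midpoint -0.625: h = -0.9629 < 0 → [-0.625, -0.5]

[-0.625, -0.5]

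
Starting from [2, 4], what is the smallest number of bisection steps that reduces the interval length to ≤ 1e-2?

Width after n steps is 2/2^n. Need 2^n ≥ 2/1e-2 = 200.
2^7 = 128 < 200 ≤ 2^8 = 256, so n = 8.

8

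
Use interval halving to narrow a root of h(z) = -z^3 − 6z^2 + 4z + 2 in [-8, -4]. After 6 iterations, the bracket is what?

h(-6) = -22 < 0, so the root lies in [-8, -6]
h(-7) = 23 > 0, so the root lies in [-7, -6]
h(-6.5) = -2.875 < 0, so the root lies in [-7, -6.5]
h(-6.75) = 9.1719 > 0, so the root lies in [-6.75, -6.5]
h(-6.625) = 2.9316 > 0, so the root lies in [-6.625, -6.5]
h(-6.5625) = -0.0251 < 0, so the root lies in [-6.625, -6.5625]

[-6.625, -6.5625]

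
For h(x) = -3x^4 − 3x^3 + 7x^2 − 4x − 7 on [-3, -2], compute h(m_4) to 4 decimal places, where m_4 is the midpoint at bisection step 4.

m = -2.5, h(m) = -23.5625 (−); new bracket [-2.5, -2]
m = -2.25, h(m) = -5.277344 (−); new bracket [-2.25, -2]
m = -2.125, h(m) = 0.723877 (+); new bracket [-2.25, -2.125]
m = -2.1875, h(m) = -2.0445 (−); new bracket [-2.1875, -2.125]

-2.0445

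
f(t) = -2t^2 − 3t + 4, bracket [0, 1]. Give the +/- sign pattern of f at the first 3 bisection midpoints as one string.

++-

m = 0.5, f(m) = 2 (+); new bracket [0.5, 1]
m = 0.75, f(m) = 0.625 (+); new bracket [0.75, 1]
m = 0.875, f(m) = -0.15625 (−); new bracket [0.75, 0.875]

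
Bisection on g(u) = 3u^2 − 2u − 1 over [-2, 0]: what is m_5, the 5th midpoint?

g(-1) = 4 > 0, so the root lies in [-1, 0]
g(-0.5) = 0.75 > 0, so the root lies in [-0.5, 0]
g(-0.25) = -0.3125 < 0, so the root lies in [-0.5, -0.25]
g(-0.375) = 0.1719 > 0, so the root lies in [-0.375, -0.25]
g(-0.3125) = -0.082 < 0, so the root lies in [-0.375, -0.3125]

-0.3125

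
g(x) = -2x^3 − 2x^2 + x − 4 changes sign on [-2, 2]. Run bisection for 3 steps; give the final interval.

[-2, -1.5]

g(0) = -4 < 0, so the root lies in [-2, 0]
g(-1) = -5 < 0, so the root lies in [-2, -1]
g(-1.5) = -3.25 < 0, so the root lies in [-2, -1.5]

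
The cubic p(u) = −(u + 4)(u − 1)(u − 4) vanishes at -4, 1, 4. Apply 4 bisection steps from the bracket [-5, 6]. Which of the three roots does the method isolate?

u = 0.5 gives p = -7.875, negative; keep [-5, 0.5]
u = -2.25 gives p = -35.546875, negative; keep [-5, -2.25]
u = -3.625 gives p = -13.224609, negative; keep [-5, -3.625]
u = -4.3125 gives p = 13.8, positive; keep [-4.3125, -3.625]

-4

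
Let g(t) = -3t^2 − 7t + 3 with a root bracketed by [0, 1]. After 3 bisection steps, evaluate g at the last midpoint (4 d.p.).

-0.0469

g(0.5) = -1.25 < 0, so the root lies in [0, 0.5]
g(0.25) = 1.0625 > 0, so the root lies in [0.25, 0.5]
g(0.375) = -0.046875 < 0, so the root lies in [0.25, 0.375]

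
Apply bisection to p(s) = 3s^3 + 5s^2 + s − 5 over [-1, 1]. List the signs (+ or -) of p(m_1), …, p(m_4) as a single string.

m = 0, p(m) = -5 (−); new bracket [0, 1]
m = 0.5, p(m) = -2.875 (−); new bracket [0.5, 1]
m = 0.75, p(m) = -0.171875 (−); new bracket [0.75, 1]
m = 0.875, p(m) = 1.7129 (+); new bracket [0.75, 0.875]

---+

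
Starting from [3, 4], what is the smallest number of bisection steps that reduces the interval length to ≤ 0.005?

Width after n steps is 1/2^n. Need 2^n ≥ 1/0.005 = 200.
2^7 = 128 < 200 ≤ 2^8 = 256, so n = 8.

8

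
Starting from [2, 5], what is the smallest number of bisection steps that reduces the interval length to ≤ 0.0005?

Width after n steps is 3/2^n. Need 2^n ≥ 3/0.0005 = 6000.
2^12 = 4096 < 6000 ≤ 2^13 = 8192, so n = 13.

13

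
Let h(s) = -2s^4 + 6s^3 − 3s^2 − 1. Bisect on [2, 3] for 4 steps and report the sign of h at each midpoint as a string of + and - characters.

midpoint 2.5: h = -4.125 < 0 → [2, 2.5]
midpoint 2.25: h = 0.898438 > 0 → [2.25, 2.5]
midpoint 2.375: h = -1.17627 < 0 → [2.25, 2.375]
midpoint 2.3125: h = -0.0391 < 0 → [2.25, 2.3125]

-+--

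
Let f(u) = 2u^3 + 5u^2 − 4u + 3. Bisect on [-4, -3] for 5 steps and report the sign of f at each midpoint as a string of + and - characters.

f(-3.5) = -7.5 < 0, so the root lies in [-3.5, -3]
f(-3.25) = 0.15625 > 0, so the root lies in [-3.5, -3.25]
f(-3.375) = -3.433594 < 0, so the root lies in [-3.375, -3.25]
f(-3.3125) = -1.5806 < 0, so the root lies in [-3.3125, -3.25]
f(-3.28125) = -0.6978 < 0, so the root lies in [-3.28125, -3.25]

-+---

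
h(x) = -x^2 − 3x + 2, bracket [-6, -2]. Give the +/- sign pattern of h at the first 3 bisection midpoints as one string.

-++

m = -4, h(m) = -2 (−); new bracket [-4, -2]
m = -3, h(m) = 2 (+); new bracket [-4, -3]
m = -3.5, h(m) = 0.25 (+); new bracket [-4, -3.5]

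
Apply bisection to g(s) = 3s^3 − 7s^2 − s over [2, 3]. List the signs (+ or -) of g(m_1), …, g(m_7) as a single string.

+---+--

midpoint 2.5: g = 0.625 > 0 → [2, 2.5]
midpoint 2.25: g = -3.515625 < 0 → [2.25, 2.5]
midpoint 2.375: g = -1.669922 < 0 → [2.375, 2.5]
midpoint 2.4375: g = -0.5808 < 0 → [2.4375, 2.5]
midpoint 2.46875: g = 0.0072 > 0 → [2.4375, 2.46875]
midpoint 2.453125: g = -0.2905 < 0 → [2.453125, 2.46875]
midpoint 2.4609375: g = -0.1425 < 0 → [2.4609375, 2.46875]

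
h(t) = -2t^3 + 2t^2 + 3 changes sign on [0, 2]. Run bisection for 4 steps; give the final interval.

m = 1, h(m) = 3 (+); new bracket [1, 2]
m = 1.5, h(m) = 0.75 (+); new bracket [1.5, 2]
m = 1.75, h(m) = -1.59375 (−); new bracket [1.5, 1.75]
m = 1.625, h(m) = -0.3008 (−); new bracket [1.5, 1.625]

[1.5, 1.625]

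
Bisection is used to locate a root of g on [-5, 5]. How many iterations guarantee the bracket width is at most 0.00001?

Width after n steps is 10/2^n. Need 2^n ≥ 10/0.00001 = 1000000.
2^19 = 524288 < 1000000 ≤ 2^20 = 1048576, so n = 20.

20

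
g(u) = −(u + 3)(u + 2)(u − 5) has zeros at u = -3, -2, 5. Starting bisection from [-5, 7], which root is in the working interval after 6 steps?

midpoint 1: g = 48 > 0 → [1, 7]
midpoint 4: g = 42 > 0 → [4, 7]
midpoint 5.5: g = -31.875 < 0 → [4, 5.5]
midpoint 4.75: g = 13.0781 > 0 → [4.75, 5.5]
midpoint 5.125: g = -7.2363 < 0 → [4.75, 5.125]
midpoint 4.9375: g = 3.4417 > 0 → [4.9375, 5.125]

5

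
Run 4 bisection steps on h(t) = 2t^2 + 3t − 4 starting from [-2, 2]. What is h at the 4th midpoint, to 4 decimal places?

m = 0, h(m) = -4 (−); new bracket [0, 2]
m = 1, h(m) = 1 (+); new bracket [0, 1]
m = 0.5, h(m) = -2 (−); new bracket [0.5, 1]
m = 0.75, h(m) = -0.625 (−); new bracket [0.75, 1]

-0.6250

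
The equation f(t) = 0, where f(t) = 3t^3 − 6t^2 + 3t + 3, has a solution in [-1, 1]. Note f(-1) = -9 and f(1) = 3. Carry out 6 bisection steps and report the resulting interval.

[-0.46875, -0.4375]

f(0) = 3 > 0, so the root lies in [-1, 0]
f(-0.5) = -0.375 < 0, so the root lies in [-0.5, 0]
f(-0.25) = 1.828125 > 0, so the root lies in [-0.5, -0.25]
f(-0.375) = 0.873 > 0, so the root lies in [-0.5, -0.375]
f(-0.4375) = 0.2878 > 0, so the root lies in [-0.5, -0.4375]
f(-0.46875) = -0.0336 < 0, so the root lies in [-0.46875, -0.4375]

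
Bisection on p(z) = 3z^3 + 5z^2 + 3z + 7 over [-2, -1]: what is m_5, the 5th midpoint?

z = -1.5 gives p = 3.625, positive; keep [-2, -1.5]
z = -1.75 gives p = 0.984375, positive; keep [-2, -1.75]
z = -1.875 gives p = -0.822266, negative; keep [-1.875, -1.75]
z = -1.8125 gives p = 0.1252, positive; keep [-1.875, -1.8125]
z = -1.84375 gives p = -0.3372, negative; keep [-1.84375, -1.8125]

-1.84375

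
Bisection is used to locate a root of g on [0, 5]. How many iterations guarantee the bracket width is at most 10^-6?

23

Width after n steps is 5/2^n. Need 2^n ≥ 5/10^-6 = 5000000.
2^22 = 4194304 < 5000000 ≤ 2^23 = 8388608, so n = 23.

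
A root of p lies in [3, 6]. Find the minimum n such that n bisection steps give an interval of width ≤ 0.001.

Width after n steps is 3/2^n. Need 2^n ≥ 3/0.001 = 3000.
2^11 = 2048 < 3000 ≤ 2^12 = 4096, so n = 12.

12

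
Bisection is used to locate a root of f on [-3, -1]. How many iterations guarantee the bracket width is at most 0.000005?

Width after n steps is 2/2^n. Need 2^n ≥ 2/0.000005 = 400000.
2^18 = 262144 < 400000 ≤ 2^19 = 524288, so n = 19.

19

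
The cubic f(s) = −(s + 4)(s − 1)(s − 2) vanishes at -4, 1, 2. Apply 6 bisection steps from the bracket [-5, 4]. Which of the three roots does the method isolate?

midpoint -0.5: f = -13.125 < 0 → [-5, -0.5]
midpoint -2.75: f = -22.265625 < 0 → [-5, -2.75]
midpoint -3.875: f = -3.580078 < 0 → [-5, -3.875]
midpoint -4.4375: f = 15.3142 > 0 → [-4.4375, -3.875]
midpoint -4.15625: f = 4.9599 > 0 → [-4.15625, -3.875]
midpoint -4.015625: f = 0.4714 > 0 → [-4.015625, -3.875]

-4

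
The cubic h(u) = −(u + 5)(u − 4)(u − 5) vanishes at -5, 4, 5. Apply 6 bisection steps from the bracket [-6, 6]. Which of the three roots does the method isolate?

-5

m = 0, h(m) = -100 (−); new bracket [-6, 0]
m = -3, h(m) = -112 (−); new bracket [-6, -3]
m = -4.5, h(m) = -40.375 (−); new bracket [-6, -4.5]
m = -5.25, h(m) = 23.7031 (+); new bracket [-5.25, -4.5]
m = -4.875, h(m) = -10.9551 (−); new bracket [-5.25, -4.875]
m = -5.0625, h(m) = 5.6995 (+); new bracket [-5.0625, -4.875]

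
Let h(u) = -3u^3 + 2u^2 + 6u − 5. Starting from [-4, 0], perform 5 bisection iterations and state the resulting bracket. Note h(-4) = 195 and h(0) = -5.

[-1.5, -1.375]

m = -2, h(m) = 15 (+); new bracket [-2, 0]
m = -1, h(m) = -6 (−); new bracket [-2, -1]
m = -1.5, h(m) = 0.625 (+); new bracket [-1.5, -1]
m = -1.25, h(m) = -3.5156 (−); new bracket [-1.5, -1.25]
m = -1.375, h(m) = -1.6699 (−); new bracket [-1.5, -1.375]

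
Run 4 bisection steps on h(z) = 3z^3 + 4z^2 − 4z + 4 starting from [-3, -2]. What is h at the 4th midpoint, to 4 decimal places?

0.4880

h(-2.5) = -7.875 < 0, so the root lies in [-2.5, -2]
h(-2.25) = -0.921875 < 0, so the root lies in [-2.25, -2]
h(-2.125) = 1.775391 > 0, so the root lies in [-2.25, -2.125]
h(-2.1875) = 0.488 > 0, so the root lies in [-2.25, -2.1875]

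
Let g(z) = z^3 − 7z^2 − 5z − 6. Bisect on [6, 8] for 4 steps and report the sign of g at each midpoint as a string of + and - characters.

m = 7, g(m) = -41 (−); new bracket [7, 8]
m = 7.5, g(m) = -15.375 (−); new bracket [7.5, 8]
m = 7.75, g(m) = 0.296875 (+); new bracket [7.5, 7.75]
m = 7.625, g(m) = -7.7871 (−); new bracket [7.625, 7.75]

--+-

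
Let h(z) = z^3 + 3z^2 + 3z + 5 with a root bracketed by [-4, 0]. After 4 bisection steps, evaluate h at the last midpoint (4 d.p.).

m = -2, h(m) = 3 (+); new bracket [-4, -2]
m = -3, h(m) = -4 (−); new bracket [-3, -2]
m = -2.5, h(m) = 0.625 (+); new bracket [-3, -2.5]
m = -2.75, h(m) = -1.3594 (−); new bracket [-2.75, -2.5]

-1.3594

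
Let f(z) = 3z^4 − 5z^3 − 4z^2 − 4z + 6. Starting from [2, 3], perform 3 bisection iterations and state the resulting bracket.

[2.25, 2.375]

z = 2.5 gives f = 10.0625, positive; keep [2, 2.5]
z = 2.25 gives f = -3.316406, negative; keep [2.25, 2.5]
z = 2.375 gives f = 2.405029, positive; keep [2.25, 2.375]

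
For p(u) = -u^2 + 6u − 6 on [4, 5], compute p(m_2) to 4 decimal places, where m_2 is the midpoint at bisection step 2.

midpoint 4.5: p = 0.75 > 0 → [4.5, 5]
midpoint 4.75: p = -0.0625 < 0 → [4.5, 4.75]

-0.0625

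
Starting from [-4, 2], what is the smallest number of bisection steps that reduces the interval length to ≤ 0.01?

Width after n steps is 6/2^n. Need 2^n ≥ 6/0.01 = 600.
2^9 = 512 < 600 ≤ 2^10 = 1024, so n = 10.

10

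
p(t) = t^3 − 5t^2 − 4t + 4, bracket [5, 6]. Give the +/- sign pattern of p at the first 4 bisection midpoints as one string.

-++-

t = 5.5 gives p = -2.875, negative; keep [5.5, 6]
t = 5.75 gives p = 5.796875, positive; keep [5.5, 5.75]
t = 5.625 gives p = 1.275391, positive; keep [5.5, 5.625]
t = 5.5625 gives p = -0.8455, negative; keep [5.5625, 5.625]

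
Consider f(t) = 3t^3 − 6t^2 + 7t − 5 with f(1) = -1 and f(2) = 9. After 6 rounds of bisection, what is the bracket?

[1.203125, 1.21875]

t = 1.5 gives f = 2.125, positive; keep [1, 1.5]
t = 1.25 gives f = 0.234375, positive; keep [1, 1.25]
t = 1.125 gives f = -0.447266, negative; keep [1.125, 1.25]
t = 1.1875 gives f = -0.1248, negative; keep [1.1875, 1.25]
t = 1.21875 gives f = 0.05, positive; keep [1.1875, 1.21875]
t = 1.203125 gives f = -0.0386, negative; keep [1.203125, 1.21875]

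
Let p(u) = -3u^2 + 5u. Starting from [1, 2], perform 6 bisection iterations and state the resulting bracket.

u = 1.5 gives p = 0.75, positive; keep [1.5, 2]
u = 1.75 gives p = -0.4375, negative; keep [1.5, 1.75]
u = 1.625 gives p = 0.203125, positive; keep [1.625, 1.75]
u = 1.6875 gives p = -0.1055, negative; keep [1.625, 1.6875]
u = 1.65625 gives p = 0.0518, positive; keep [1.65625, 1.6875]
u = 1.671875 gives p = -0.0261, negative; keep [1.65625, 1.671875]

[1.65625, 1.671875]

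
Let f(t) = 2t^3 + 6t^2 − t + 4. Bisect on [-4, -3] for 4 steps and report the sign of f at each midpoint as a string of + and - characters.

t = -3.5 gives f = -4.75, negative; keep [-3.5, -3]
t = -3.25 gives f = 1.96875, positive; keep [-3.5, -3.25]
t = -3.375 gives f = -1.167969, negative; keep [-3.375, -3.25]
t = -3.3125 gives f = 0.4546, positive; keep [-3.375, -3.3125]

-+-+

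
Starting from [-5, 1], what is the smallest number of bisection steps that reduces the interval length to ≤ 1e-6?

23

Width after n steps is 6/2^n. Need 2^n ≥ 6/1e-6 = 6000000.
2^22 = 4194304 < 6000000 ≤ 2^23 = 8388608, so n = 23.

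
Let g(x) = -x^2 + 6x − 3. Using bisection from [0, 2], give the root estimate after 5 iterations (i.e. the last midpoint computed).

g(1) = 2 > 0, so the root lies in [0, 1]
g(0.5) = -0.25 < 0, so the root lies in [0.5, 1]
g(0.75) = 0.9375 > 0, so the root lies in [0.5, 0.75]
g(0.625) = 0.3594 > 0, so the root lies in [0.5, 0.625]
g(0.5625) = 0.0586 > 0, so the root lies in [0.5, 0.5625]

0.5625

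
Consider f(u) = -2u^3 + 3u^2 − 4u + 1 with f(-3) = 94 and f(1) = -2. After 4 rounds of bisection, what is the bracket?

u = -1 gives f = 10, positive; keep [-1, 1]
u = 0 gives f = 1, positive; keep [0, 1]
u = 0.5 gives f = -0.5, negative; keep [0, 0.5]
u = 0.25 gives f = 0.1562, positive; keep [0.25, 0.5]

[0.25, 0.5]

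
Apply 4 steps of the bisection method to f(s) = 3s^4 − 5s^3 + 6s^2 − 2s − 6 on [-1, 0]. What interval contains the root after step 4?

[-0.6875, -0.625]

m = -0.5, f(m) = -2.6875 (−); new bracket [-1, -0.5]
m = -0.75, f(m) = 1.933594 (+); new bracket [-0.75, -0.5]
m = -0.625, f(m) = -0.727783 (−); new bracket [-0.75, -0.625]
m = -0.6875, f(m) = 0.5059 (+); new bracket [-0.6875, -0.625]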